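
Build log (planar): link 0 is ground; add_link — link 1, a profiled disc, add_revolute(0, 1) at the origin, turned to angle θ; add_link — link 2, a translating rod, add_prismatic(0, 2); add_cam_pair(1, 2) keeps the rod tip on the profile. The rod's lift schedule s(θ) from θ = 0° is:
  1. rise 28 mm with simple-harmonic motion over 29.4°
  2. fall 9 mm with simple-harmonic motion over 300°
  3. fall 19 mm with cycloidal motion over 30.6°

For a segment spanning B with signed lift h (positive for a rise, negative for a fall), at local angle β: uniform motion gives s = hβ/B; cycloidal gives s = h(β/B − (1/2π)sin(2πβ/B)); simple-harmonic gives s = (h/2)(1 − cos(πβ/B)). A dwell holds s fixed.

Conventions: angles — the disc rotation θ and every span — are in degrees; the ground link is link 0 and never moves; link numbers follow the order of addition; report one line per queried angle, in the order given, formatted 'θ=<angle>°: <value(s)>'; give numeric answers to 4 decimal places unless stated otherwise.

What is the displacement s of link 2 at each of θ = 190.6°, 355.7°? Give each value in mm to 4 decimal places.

seg 1 [0°–29.4°] simple-harmonic, h=28: full span → s += 28 → s = 28.0000
seg 2 [29.4°–329.4°] simple-harmonic, h=-9: θ=190.6° here. β=161.2, B=300. -9/2·(1 − cos(π·0.5373)) = -5.0266 → s = 22.9734
seg 2 [29.4°–329.4°] simple-harmonic, h=-9: full span → s += -9 → s = 19.0000
seg 3 [329.4°–360°] cycloidal, h=-19: θ=355.7° here. β=26.3, B=30.6. -19·(0.8595 − sin(2π·0.8595)/(2π)) = -18.6664 → s = 0.3336

θ=190.6°: 22.9734
θ=355.7°: 0.3336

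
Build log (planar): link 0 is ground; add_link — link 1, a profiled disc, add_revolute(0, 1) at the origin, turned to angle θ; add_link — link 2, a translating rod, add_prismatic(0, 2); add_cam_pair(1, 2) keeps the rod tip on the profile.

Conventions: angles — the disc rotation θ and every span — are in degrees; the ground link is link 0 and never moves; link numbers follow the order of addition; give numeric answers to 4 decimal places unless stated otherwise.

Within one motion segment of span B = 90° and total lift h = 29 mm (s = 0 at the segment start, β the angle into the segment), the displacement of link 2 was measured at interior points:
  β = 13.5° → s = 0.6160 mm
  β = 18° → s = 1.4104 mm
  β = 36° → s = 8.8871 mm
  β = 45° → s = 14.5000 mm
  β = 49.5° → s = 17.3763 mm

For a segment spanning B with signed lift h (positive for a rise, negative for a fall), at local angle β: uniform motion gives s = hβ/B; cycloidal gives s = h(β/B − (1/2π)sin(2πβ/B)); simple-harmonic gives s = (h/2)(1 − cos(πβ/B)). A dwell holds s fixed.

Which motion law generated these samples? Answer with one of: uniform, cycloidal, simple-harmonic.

candidates at β/B = r: uniform s = h·r (linear in β); cycloidal s = h·(r − sin(2πr)/(2π)); simple-harmonic s = (h/2)(1 − cos(πr))
β=13.5°: printed 0.6160 | uniform 4.3500, cycloidal 0.6160, simple-harmonic 1.5804
β=18°: printed 1.4104 | uniform 5.8000, cycloidal 1.4104, simple-harmonic 2.7693
β=36°: printed 8.8871 | uniform 11.6000, cycloidal 8.8871, simple-harmonic 10.0193
β=45°: printed 14.5000 | uniform 14.5000, cycloidal 14.5000, simple-harmonic 14.5000
β=49.5°: printed 17.3763 | uniform 15.9500, cycloidal 17.3763, simple-harmonic 16.7683
only one law matches every sample → cycloidal

cycloidal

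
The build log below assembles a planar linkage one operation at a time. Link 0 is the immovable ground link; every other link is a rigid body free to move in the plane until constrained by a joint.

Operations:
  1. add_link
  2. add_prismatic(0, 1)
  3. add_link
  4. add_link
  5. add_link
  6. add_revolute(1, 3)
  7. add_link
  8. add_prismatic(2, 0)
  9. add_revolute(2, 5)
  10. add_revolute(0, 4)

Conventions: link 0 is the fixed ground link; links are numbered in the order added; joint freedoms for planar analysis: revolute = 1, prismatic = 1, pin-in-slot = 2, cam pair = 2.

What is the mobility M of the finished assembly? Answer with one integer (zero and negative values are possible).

link 0 = ground. State L|J1|J2 = 1|0|0
+link1  2|0|0
P(0,1) f=1→J1  2|1|0
+link2  3|1|0
+link3  4|1|0
+link4  5|1|0
R(1,3) f=1→J1  5|2|0
+link5  6|2|0
P(2,0) f=1→J1  6|3|0
R(2,5) f=1→J1  6|4|0
R(0,4) f=1→J1  6|5|0
M = 3(6−1)−2·5−0 = 15−10−0 = 5

M = 5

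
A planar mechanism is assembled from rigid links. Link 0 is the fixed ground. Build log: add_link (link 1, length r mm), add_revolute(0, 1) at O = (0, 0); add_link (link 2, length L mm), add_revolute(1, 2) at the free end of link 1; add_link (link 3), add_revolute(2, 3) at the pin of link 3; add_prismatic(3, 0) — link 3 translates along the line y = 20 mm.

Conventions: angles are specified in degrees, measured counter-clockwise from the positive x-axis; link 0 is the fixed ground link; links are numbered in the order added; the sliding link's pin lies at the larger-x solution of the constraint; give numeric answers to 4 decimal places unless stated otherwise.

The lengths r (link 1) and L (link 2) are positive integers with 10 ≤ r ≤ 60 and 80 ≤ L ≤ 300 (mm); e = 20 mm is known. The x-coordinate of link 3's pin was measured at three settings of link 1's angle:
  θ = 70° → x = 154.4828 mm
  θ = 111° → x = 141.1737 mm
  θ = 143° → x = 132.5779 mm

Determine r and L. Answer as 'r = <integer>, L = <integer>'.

constraint per measurement: (x − r cos θ)² + (r sin θ − e)² = L²
subtracting the θ₁ and θ₂ equations cancels the r² and L² terms:
r = (x₁² − x₂²) / (2[(x₁cos θ₁ + e sin θ₁) − (x₂cos θ₂ + e sin θ₂)]) = 19.0000 → r = 19
L² = (x₁ − r cos θ₁)² + (r sin θ₁ − e)² = 21903.9924 → L = 148.0000 → L = 148
check at θ₃=143°: x = 132.5779 (printed 132.5779) ✓

r = 19, L = 148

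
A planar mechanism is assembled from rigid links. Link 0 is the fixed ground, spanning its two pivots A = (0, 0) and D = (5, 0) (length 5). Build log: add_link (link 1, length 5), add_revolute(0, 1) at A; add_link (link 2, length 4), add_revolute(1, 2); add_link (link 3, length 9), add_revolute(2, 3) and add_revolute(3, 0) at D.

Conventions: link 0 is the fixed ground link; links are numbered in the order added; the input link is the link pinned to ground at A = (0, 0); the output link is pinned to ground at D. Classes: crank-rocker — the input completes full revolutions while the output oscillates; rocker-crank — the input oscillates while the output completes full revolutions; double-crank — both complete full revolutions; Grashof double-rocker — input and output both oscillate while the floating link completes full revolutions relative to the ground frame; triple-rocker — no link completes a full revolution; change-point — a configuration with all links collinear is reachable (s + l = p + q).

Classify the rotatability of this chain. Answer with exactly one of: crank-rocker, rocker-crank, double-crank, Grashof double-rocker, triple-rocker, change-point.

lengths: ground=5, input=5, coupler=4, output=9
sorted: s=4 (shortest), l=9 (longest), p+q=10
s + l = 13 vs p + q = 10
s + l > p + q → non-Grashof → no link fully rotates → triple-rocker

triple-rocker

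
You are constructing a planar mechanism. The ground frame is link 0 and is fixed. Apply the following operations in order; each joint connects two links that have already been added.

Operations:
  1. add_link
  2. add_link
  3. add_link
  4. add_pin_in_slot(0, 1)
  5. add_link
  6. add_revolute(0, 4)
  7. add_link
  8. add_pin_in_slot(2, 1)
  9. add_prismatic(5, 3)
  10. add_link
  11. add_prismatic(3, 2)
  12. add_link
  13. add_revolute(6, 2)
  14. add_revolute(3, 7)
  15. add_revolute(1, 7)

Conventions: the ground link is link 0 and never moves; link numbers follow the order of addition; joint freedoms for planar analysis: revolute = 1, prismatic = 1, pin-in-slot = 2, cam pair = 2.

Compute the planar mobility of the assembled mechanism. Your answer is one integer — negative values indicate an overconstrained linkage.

link 0 = ground. State L|J1|J2 = 1|0|0
+link1  2|0|0
+link2  3|0|0
+link3  4|0|0
PS(0,1) f=2→J2  4|0|1
+link4  5|0|1
R(0,4) f=1→J1  5|1|1
+link5  6|1|1
PS(2,1) f=2→J2  6|1|2
P(5,3) f=1→J1  6|2|2
+link6  7|2|2
P(3,2) f=1→J1  7|3|2
+link7  8|3|2
R(6,2) f=1→J1  8|4|2
R(3,7) f=1→J1  8|5|2
R(1,7) f=1→J1  8|6|2
M = 3(8−1)−2·6−2 = 21−12−2 = 7

M = 7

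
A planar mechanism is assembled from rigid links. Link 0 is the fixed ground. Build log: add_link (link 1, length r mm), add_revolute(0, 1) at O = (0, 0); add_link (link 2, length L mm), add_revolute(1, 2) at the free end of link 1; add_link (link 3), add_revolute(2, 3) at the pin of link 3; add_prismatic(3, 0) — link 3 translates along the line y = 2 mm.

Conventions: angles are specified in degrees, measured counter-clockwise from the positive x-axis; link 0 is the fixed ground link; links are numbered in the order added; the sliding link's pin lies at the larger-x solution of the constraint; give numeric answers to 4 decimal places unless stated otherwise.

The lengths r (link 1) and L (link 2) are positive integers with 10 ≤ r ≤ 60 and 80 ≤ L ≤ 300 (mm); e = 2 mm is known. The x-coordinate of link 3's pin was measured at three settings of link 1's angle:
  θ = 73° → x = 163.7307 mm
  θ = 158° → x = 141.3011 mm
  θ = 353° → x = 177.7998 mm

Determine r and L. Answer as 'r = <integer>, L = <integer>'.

constraint per measurement: (x − r cos θ)² + (r sin θ − e)² = L²
subtracting the θ₁ and θ₂ equations cancels the r² and L² terms:
r = (x₁² − x₂²) / (2[(x₁cos θ₁ + e sin θ₁) − (x₂cos θ₂ + e sin θ₂)]) = 19.0000 → r = 19
L² = (x₁ − r cos θ₁)² + (r sin θ₁ − e)² = 25280.9945 → L = 159.0000 → L = 159
check at θ₃=353°: x = 177.7998 (printed 177.7998) ✓

r = 19, L = 159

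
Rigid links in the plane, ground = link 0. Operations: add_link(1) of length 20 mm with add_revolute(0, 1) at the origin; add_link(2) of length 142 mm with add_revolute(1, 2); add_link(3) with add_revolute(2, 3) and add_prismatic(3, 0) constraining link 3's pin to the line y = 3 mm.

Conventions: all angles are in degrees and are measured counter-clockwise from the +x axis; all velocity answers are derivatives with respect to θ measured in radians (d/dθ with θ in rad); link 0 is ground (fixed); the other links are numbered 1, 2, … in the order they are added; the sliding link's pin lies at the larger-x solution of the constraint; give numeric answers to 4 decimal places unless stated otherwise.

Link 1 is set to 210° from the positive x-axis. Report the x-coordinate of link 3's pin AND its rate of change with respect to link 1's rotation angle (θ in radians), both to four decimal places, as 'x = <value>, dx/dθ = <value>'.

geometry: r = 20 mm, L = 142 mm, e = 3 mm
crank pin P = (r cos θ, r sin θ) = (-17.320508, -10.000000)
h = r sin θ − e = -10.000000 − 3 = -13.000000
x = r cos θ + √(L² − h²) = -17.320508 + 141.403677 = 124.083169
dx/dθ = −r sin θ − h·r cos θ/√(L² − h²) (θ in radians; h = -13.000000) = 8.407633

x = 124.0832, dx/dθ = 8.4076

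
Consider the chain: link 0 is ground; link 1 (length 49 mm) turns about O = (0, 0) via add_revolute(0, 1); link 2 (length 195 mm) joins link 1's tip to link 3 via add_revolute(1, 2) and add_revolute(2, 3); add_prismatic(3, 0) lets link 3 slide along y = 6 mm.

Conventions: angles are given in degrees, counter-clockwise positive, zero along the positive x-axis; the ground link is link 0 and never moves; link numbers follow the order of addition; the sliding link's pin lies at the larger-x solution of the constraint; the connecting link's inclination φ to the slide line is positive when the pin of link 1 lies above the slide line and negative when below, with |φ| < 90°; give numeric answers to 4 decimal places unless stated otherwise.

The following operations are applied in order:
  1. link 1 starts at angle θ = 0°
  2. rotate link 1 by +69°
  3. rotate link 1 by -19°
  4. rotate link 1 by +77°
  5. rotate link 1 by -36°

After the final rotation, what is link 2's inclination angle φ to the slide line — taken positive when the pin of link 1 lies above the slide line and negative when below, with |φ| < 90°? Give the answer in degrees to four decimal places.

geometry: r = 49 mm, L = 195 mm, e = 6 mm; θ starts at 0°
rotate link 1 by +69°: θ ← 0° +69° = 69°
rotate link 1 by -19°: θ ← 69° -19° = 50°
rotate link 1 by +77°: θ ← 50° +77° = 127°
rotate link 1 by -36°: θ ← 127° -36° = 91°
h = r sin θ − e = 48.992537 − 6 = 42.992537
sin φ = h / L = 42.992537 / 195 = 0.22047455
φ = arcsin(0.22047455) = 12.736907°

12.7369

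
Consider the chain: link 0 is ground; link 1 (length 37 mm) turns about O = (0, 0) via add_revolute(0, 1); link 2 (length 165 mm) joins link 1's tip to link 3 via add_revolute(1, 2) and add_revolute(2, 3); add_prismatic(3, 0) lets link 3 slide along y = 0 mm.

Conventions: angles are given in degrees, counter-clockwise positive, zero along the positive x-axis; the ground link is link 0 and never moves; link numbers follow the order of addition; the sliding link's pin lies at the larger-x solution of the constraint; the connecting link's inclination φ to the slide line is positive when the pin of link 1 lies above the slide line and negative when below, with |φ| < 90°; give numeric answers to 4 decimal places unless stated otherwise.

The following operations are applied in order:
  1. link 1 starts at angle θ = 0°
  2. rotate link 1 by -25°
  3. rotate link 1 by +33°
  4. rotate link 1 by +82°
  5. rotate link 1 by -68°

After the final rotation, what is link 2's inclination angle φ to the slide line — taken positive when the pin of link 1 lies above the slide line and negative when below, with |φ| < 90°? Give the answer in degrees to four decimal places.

geometry: r = 37 mm, L = 165 mm, e = 0 mm; θ starts at 0°
rotate link 1 by -25°: θ ← 0° -25° = -25°
rotate link 1 by +33°: θ ← -25° +33° = 8°
rotate link 1 by +82°: θ ← 8° +82° = 90°
rotate link 1 by -68°: θ ← 90° -68° = 22°
h = r sin θ − e = 13.860444 − 0 = 13.860444
sin φ = h / L = 13.860444 / 165 = 0.08400269
φ = arcsin(0.08400269) = 4.818678°

4.8187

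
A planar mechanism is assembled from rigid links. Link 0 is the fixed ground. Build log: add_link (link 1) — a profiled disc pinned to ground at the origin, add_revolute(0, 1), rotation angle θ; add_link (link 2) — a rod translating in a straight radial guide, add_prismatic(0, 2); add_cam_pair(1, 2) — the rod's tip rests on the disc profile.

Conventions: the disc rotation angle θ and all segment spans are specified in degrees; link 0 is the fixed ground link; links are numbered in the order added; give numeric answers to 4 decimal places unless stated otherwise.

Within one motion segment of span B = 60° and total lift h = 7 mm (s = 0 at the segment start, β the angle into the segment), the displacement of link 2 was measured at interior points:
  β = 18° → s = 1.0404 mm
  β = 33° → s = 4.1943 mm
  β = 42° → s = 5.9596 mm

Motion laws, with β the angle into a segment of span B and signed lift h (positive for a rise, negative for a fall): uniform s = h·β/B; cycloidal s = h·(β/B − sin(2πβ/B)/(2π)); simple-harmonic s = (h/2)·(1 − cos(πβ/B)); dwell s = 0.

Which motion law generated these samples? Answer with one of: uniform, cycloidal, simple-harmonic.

candidates at β/B = r: uniform s = h·r (linear in β); cycloidal s = h·(r − sin(2πr)/(2π)); simple-harmonic s = (h/2)(1 − cos(πr))
β=18°: printed 1.0404 | uniform 2.1000, cycloidal 1.0404, simple-harmonic 1.4428
β=33°: printed 4.1943 | uniform 3.8500, cycloidal 4.1943, simple-harmonic 4.0475
β=42°: printed 5.9596 | uniform 4.9000, cycloidal 5.9596, simple-harmonic 5.5572
only one law matches every sample → cycloidal

cycloidal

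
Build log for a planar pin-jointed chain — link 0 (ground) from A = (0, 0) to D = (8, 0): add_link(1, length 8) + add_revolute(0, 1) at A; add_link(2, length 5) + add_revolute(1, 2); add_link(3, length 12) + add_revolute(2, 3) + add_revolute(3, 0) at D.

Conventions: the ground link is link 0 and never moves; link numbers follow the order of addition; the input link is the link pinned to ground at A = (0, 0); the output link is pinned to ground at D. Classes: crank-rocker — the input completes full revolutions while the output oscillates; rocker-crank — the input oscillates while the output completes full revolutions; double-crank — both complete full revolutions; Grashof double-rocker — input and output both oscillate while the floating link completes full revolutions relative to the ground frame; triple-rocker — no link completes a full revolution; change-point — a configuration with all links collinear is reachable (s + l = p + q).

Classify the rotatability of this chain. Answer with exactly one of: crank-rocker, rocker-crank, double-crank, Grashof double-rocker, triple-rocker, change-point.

lengths: ground=8, input=8, coupler=5, output=12
sorted: s=5 (shortest), l=12 (longest), p+q=16
s + l = 17 vs p + q = 16
s + l > p + q → non-Grashof → no link fully rotates → triple-rocker

triple-rocker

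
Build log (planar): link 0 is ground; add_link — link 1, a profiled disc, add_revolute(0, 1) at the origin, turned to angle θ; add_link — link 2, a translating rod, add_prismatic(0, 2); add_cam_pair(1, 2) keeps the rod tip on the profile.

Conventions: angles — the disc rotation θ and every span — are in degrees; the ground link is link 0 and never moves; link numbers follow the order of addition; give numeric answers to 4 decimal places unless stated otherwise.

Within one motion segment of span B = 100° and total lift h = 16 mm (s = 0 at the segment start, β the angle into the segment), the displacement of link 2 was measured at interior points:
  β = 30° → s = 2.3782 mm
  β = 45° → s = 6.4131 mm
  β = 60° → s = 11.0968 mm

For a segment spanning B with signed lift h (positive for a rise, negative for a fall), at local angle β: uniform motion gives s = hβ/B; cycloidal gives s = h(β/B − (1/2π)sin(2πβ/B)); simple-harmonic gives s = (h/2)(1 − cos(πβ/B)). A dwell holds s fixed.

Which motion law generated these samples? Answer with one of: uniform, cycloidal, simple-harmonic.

candidates at β/B = r: uniform s = h·r (linear in β); cycloidal s = h·(r − sin(2πr)/(2π)); simple-harmonic s = (h/2)(1 − cos(πr))
β=30°: printed 2.3782 | uniform 4.8000, cycloidal 2.3782, simple-harmonic 3.2977
β=45°: printed 6.4131 | uniform 7.2000, cycloidal 6.4131, simple-harmonic 6.7485
β=60°: printed 11.0968 | uniform 9.6000, cycloidal 11.0968, simple-harmonic 10.4721
only one law matches every sample → cycloidal

cycloidal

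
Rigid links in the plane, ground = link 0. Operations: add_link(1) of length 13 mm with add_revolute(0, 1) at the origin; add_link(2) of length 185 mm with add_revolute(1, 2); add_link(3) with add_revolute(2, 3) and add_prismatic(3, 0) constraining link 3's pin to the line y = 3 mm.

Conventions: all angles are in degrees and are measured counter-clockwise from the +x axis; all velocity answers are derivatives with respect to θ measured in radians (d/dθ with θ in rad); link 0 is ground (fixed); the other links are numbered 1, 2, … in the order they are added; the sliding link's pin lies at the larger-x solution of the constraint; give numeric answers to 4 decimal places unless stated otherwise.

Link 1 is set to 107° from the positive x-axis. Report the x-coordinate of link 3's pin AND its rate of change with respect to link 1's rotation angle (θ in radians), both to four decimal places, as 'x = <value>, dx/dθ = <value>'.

geometry: r = 13 mm, L = 185 mm, e = 3 mm
crank pin P = (r cos θ, r sin θ) = (-3.800832, 12.431962)
h = r sin θ − e = 12.431962 − 3 = 9.431962
x = r cos θ + √(L² − h²) = -3.800832 + 184.759406 = 180.958574
dx/dθ = −r sin θ − h·r cos θ/√(L² − h²) (θ in radians; h = 9.431962) = -12.237929

x = 180.9586, dx/dθ = -12.2379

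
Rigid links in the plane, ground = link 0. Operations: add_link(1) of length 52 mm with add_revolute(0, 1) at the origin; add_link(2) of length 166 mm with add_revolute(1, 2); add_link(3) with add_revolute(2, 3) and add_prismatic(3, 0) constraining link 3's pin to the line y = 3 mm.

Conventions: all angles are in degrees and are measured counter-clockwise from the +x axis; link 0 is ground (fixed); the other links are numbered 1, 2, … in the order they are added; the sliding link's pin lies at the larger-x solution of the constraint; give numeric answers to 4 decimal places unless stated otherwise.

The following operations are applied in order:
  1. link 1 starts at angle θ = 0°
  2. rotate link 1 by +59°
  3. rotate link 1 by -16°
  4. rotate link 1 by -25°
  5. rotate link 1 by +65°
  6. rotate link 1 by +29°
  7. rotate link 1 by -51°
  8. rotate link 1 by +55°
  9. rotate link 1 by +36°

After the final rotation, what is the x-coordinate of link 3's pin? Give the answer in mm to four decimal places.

geometry: r = 52 mm, L = 166 mm, e = 3 mm; θ starts at 0°
rotate link 1 by +59°: θ ← 0° +59° = 59°
rotate link 1 by -16°: θ ← 59° -16° = 43°
rotate link 1 by -25°: θ ← 43° -25° = 18°
rotate link 1 by +65°: θ ← 18° +65° = 83°
rotate link 1 by +29°: θ ← 83° +29° = 112°
rotate link 1 by -51°: θ ← 112° -51° = 61°
rotate link 1 by +55°: θ ← 61° +55° = 116°
rotate link 1 by +36°: θ ← 116° +36° = 152°
crank pin P = (r cos θ, r sin θ) = (-45.913275, 24.412521)
h = r sin θ − e = 24.412521 − 3 = 21.412521
x = r cos θ + √(L² − h²) = -45.913275 + 164.613195 = 118.699920

118.6999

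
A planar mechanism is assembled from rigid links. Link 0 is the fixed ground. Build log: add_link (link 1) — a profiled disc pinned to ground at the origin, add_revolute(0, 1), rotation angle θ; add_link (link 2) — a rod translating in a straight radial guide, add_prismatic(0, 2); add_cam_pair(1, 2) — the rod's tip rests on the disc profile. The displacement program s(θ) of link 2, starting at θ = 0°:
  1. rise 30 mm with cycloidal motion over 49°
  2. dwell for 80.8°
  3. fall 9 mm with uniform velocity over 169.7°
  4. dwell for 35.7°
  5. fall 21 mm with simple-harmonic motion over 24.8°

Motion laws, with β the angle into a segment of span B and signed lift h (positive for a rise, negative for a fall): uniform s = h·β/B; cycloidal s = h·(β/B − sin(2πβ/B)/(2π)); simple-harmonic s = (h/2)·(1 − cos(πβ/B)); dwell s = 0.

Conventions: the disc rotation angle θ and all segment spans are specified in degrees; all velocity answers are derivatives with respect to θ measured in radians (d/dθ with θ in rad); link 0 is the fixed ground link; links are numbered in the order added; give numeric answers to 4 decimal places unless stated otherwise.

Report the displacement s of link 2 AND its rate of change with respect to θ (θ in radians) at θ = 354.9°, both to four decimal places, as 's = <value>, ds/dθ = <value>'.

seg 1 [0°–49°] cycloidal, h=30: full span → s += 30 → s = 30.0000
seg 2 [49°–129.8°] dwell: s stays 30.0000
seg 3 [129.8°–299.5°] uniform, h=-9: full span → s += -9 → s = 21.0000
seg 4 [299.5°–335.2°] dwell: s stays 21.0000
seg 5 [335.2°–360°] simple-harmonic, h=-21: θ=354.9° here. β=19.7, B=24.8. -21/2·(1 − cos(π·0.7944)) = -18.8839 → s = 2.1161
velocity in seg [335.2°–360°] (simple-harmonic), θ in radians: β = 19.7° = 0.3438 rad, B = 24.8° = 0.4328 rad; ds/dθ = (πh/(2B)) sin(πβ/B) = (π·(-21)/(2·0.4328)) sin(π·0.7944) = -45.881260 mm/rad

s = 2.1161, ds/dθ = -45.8813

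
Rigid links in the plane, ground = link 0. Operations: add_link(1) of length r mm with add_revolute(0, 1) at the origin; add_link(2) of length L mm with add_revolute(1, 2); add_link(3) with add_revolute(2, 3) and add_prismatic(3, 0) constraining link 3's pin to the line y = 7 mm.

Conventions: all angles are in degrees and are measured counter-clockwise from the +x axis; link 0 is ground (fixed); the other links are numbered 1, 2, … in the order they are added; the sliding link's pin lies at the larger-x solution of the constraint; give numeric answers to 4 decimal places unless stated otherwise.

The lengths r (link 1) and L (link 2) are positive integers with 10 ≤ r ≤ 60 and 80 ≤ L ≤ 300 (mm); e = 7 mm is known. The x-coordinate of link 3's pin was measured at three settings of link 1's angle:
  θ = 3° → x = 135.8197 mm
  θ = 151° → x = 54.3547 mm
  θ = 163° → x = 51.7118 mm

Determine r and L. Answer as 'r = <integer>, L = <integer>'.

constraint per measurement: (x − r cos θ)² + (r sin θ − e)² = L²
subtracting the θ₁ and θ₂ equations cancels the r² and L² terms:
r = (x₁² − x₂²) / (2[(x₁cos θ₁ + e sin θ₁) − (x₂cos θ₂ + e sin θ₂)]) = 43.0000 → r = 43
L² = (x₁ − r cos θ₁)² + (r sin θ₁ − e)² = 8648.9982 → L = 93.0000 → L = 93
check at θ₃=163°: x = 51.7118 (printed 51.7118) ✓

r = 43, L = 93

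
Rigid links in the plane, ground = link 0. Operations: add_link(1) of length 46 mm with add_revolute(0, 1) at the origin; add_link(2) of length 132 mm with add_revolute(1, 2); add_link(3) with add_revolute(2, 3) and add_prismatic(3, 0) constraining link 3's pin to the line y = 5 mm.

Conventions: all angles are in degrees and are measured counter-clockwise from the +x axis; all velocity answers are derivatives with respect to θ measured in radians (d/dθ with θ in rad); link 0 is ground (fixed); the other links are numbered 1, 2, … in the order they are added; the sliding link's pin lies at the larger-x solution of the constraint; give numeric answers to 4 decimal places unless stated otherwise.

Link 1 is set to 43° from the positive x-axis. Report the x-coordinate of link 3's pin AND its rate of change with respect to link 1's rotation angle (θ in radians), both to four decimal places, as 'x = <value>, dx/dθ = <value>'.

geometry: r = 46 mm, L = 132 mm, e = 5 mm
crank pin P = (r cos θ, r sin θ) = (33.642270, 31.371925)
h = r sin θ − e = 31.371925 − 5 = 26.371925
x = r cos θ + √(L² − h²) = 33.642270 + 129.338786 = 162.981056
dx/dθ = −r sin θ − h·r cos θ/√(L² − h²) (θ in radians; h = 26.371925) = -38.231517

x = 162.9811, dx/dθ = -38.2315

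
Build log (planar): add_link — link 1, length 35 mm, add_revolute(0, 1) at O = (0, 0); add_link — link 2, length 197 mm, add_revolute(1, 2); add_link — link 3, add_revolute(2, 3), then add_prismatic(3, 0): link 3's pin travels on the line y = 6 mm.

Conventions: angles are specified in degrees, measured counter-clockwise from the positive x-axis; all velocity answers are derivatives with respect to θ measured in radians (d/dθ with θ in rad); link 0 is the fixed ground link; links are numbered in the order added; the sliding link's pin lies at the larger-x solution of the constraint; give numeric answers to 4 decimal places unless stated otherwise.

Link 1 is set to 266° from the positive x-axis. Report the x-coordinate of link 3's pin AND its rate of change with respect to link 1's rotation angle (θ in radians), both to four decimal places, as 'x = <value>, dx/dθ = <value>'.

geometry: r = 35 mm, L = 197 mm, e = 6 mm
crank pin P = (r cos θ, r sin θ) = (-2.441477, -34.914742)
h = r sin θ − e = -34.914742 − 6 = -40.914742
x = r cos θ + √(L² − h²) = -2.441477 + 192.704395 = 190.262919
dx/dθ = −r sin θ − h·r cos θ/√(L² − h²) (θ in radians; h = -40.914742) = 34.396371

x = 190.2629, dx/dθ = 34.3964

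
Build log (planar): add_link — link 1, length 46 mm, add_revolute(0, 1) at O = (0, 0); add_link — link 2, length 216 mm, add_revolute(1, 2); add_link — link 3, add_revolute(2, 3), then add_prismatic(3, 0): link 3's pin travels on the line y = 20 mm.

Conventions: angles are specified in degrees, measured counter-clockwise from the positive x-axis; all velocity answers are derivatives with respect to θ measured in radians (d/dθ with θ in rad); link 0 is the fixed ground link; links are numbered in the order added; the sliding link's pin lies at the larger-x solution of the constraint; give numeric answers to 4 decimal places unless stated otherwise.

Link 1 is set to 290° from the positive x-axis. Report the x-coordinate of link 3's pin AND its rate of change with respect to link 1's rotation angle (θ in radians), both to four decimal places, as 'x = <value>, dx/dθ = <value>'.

geometry: r = 46 mm, L = 216 mm, e = 20 mm
crank pin P = (r cos θ, r sin θ) = (15.732927, -43.225861)
h = r sin θ − e = -43.225861 − 20 = -63.225861
x = r cos θ + √(L² − h²) = 15.732927 + 206.539320 = 222.272246
dx/dθ = −r sin θ − h·r cos θ/√(L² − h²) (θ in radians; h = -63.225861) = 48.042027

x = 222.2722, dx/dθ = 48.0420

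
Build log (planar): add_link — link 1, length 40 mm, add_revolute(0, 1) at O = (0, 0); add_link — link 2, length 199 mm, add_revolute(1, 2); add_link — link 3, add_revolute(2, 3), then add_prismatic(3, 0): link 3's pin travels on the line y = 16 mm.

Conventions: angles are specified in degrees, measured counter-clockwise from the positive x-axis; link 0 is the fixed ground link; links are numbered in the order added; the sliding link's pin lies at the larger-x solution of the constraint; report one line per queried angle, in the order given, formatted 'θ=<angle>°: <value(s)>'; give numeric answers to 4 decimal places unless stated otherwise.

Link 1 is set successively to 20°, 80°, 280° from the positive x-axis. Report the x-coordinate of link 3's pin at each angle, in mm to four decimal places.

geometry: r = 40 mm, L = 199 mm, e = 16 mm
θ=20°: crank pin P = (r cos θ, r sin θ) = (37.587705, 13.680806)
θ=20°: h = r sin θ − e = 13.680806 − 16 = -2.319194
θ=20°: x = r cos θ + √(L² − h²) = 37.587705 + 198.986485 = 236.574190
θ=80°: crank pin P = (r cos θ, r sin θ) = (6.945927, 39.392310)
θ=80°: h = r sin θ − e = 39.392310 − 16 = 23.392310
θ=80°: x = r cos θ + √(L² − h²) = 6.945927 + 197.620343 = 204.566270
θ=280°: crank pin P = (r cos θ, r sin θ) = (6.945927, -39.392310)
θ=280°: h = r sin θ − e = -39.392310 − 16 = -55.392310
θ=280°: x = r cos θ + √(L² − h²) = 6.945927 + 191.135271 = 198.081199

θ=20°: 236.5742
θ=80°: 204.5663
θ=280°: 198.0812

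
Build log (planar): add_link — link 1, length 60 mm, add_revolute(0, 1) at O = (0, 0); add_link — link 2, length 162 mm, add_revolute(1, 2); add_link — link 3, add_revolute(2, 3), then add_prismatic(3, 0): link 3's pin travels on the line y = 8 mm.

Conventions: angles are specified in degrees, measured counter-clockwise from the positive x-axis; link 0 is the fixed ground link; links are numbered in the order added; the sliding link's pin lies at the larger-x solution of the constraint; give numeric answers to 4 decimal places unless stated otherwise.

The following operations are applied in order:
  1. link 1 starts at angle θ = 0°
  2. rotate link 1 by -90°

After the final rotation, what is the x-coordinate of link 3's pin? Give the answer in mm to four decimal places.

geometry: r = 60 mm, L = 162 mm, e = 8 mm; θ starts at 0°
rotate link 1 by -90°: θ ← 0° -90° = -90°
crank pin P = (r cos θ, r sin θ) = (0.000000, -60.000000)
h = r sin θ − e = -60.000000 − 8 = -68.000000
x = r cos θ + √(L² − h²) = 0.000000 + 147.037410 = 147.037410

147.0374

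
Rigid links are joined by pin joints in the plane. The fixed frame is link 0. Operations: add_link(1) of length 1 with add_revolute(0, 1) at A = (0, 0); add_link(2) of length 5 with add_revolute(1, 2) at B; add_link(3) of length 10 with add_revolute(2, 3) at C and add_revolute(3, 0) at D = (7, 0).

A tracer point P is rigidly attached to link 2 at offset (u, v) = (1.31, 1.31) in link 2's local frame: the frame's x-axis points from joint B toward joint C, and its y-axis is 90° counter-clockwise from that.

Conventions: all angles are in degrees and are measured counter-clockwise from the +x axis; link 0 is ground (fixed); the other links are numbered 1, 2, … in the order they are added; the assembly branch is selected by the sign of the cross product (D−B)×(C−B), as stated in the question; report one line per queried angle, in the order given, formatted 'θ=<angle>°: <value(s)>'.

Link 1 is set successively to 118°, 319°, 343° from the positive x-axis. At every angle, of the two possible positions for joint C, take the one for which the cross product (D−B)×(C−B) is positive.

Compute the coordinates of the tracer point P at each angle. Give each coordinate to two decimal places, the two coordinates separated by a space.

A=(0,0), D=(7.00,0)
θ=118°: B = A + 1.00·(cos118°, sin118°) = (-0.4695, 0.8829)
θ=118°: |BD| = 7.5215
θ=118°: circle(B,5.00) ∩ circle(D,10.00): a=-1.2250, h=4.8476
θ=118°:   candidates: C₊=(-1.1169,5.8409) cross=36.461; C₋=(-2.2551,-3.7874) cross=-36.461
θ=118°:   branch + wants cross > 0 → take C=(-1.1169,5.8409) (cross=36.461)
θ=118°: ex = (C−B)/|BC| = (-0.1295,0.9916); ey = (-0.9916,-0.1295)
θ=118°: P = B + 1.31·ex + 1.31·ey = (-1.9381,2.0123)
θ=319°: B = A + 1.00·(cos319°, sin319°) = (0.7547, -0.6561)
θ=319°: |BD| = 6.2797
θ=319°: circle(B,5.00) ∩ circle(D,10.00): a=-2.8318, h=4.1208
θ=319°:   candidates: C₊=(-2.4921,3.1463) cross=25.877; C₋=(-1.6311,-5.0501) cross=-25.877
θ=319°:   branch + wants cross > 0 → take C=(-2.4921,3.1463) (cross=25.877)
θ=319°: ex = (C−B)/|BC| = (-0.6494,0.7605); ey = (-0.7605,-0.6494)
θ=319°: P = B + 1.31·ex + 1.31·ey = (-1.0922,-0.5105)
θ=343°: B = A + 1.00·(cos343°, sin343°) = (0.9563, -0.2924)
θ=343°: |BD| = 6.0508
θ=343°: circle(B,5.00) ∩ circle(D,10.00): a=-3.1722, h=3.8649
θ=343°:   candidates: C₊=(-2.3989,3.4147) cross=23.385; C₋=(-2.0254,-4.3060) cross=-23.385
θ=343°:   branch + wants cross > 0 → take C=(-2.3989,3.4147) (cross=23.385)
θ=343°: ex = (C−B)/|BC| = (-0.6710,0.7414); ey = (-0.7414,-0.6710)
θ=343°: P = B + 1.31·ex + 1.31·ey = (-0.8940,-0.2002)

θ=118°: -1.94 2.01
θ=319°: -1.09 -0.51
θ=343°: -0.89 -0.20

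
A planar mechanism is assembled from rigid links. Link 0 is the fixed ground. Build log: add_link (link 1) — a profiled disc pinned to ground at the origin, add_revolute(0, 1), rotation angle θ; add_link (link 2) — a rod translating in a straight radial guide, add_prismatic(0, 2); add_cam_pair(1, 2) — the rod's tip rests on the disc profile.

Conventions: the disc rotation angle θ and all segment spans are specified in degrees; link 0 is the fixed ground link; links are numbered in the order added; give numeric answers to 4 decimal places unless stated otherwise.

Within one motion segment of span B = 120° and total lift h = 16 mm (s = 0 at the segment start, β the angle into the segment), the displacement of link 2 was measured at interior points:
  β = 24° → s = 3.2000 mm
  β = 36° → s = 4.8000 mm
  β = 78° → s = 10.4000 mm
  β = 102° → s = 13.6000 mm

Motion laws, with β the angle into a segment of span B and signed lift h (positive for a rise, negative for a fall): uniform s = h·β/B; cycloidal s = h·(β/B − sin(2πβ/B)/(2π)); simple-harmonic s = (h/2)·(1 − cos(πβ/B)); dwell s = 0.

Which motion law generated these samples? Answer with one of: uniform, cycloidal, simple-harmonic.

candidates at β/B = r: uniform s = h·r (linear in β); cycloidal s = h·(r − sin(2πr)/(2π)); simple-harmonic s = (h/2)(1 − cos(πr))
β=24°: printed 3.2000 | uniform 3.2000, cycloidal 0.7782, simple-harmonic 1.5279
β=36°: printed 4.8000 | uniform 4.8000, cycloidal 2.3782, simple-harmonic 3.2977
β=78°: printed 10.4000 | uniform 10.4000, cycloidal 12.4601, simple-harmonic 11.6319
β=102°: printed 13.6000 | uniform 13.6000, cycloidal 15.6601, simple-harmonic 15.1281
only one law matches every sample → uniform

uniform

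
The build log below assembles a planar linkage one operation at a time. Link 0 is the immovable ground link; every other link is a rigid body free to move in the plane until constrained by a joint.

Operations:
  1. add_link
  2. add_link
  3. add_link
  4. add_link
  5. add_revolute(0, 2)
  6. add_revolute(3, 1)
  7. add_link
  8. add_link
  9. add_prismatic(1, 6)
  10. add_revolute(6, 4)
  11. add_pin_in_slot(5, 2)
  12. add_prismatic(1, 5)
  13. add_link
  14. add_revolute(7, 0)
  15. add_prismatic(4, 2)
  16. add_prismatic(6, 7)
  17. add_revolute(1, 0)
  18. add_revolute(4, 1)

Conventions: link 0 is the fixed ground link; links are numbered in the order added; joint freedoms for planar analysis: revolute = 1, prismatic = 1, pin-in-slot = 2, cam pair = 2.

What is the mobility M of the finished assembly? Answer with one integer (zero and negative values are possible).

L=1 J1=0 J2=0
add link → L=2 J1=0 J2=0
add link → L=3 J1=0 J2=0
add link → L=4 J1=0 J2=0
add link → L=5 J1=0 J2=0
R@0,2 dof=1 J1 → L=5 J1=1 J2=0
R@3,1 dof=1 J1 → L=5 J1=2 J2=0
add link → L=6 J1=2 J2=0
add link → L=7 J1=2 J2=0
P@1,6 dof=1 J1 → L=7 J1=3 J2=0
R@6,4 dof=1 J1 → L=7 J1=4 J2=0
PS@5,2 dof=2 J2 → L=7 J1=4 J2=1
P@1,5 dof=1 J1 → L=7 J1=5 J2=1
add link → L=8 J1=5 J2=1
R@7,0 dof=1 J1 → L=8 J1=6 J2=1
P@4,2 dof=1 J1 → L=8 J1=7 J2=1
P@6,7 dof=1 J1 → L=8 J1=8 J2=1
R@1,0 dof=1 J1 → L=8 J1=9 J2=1
R@4,1 dof=1 J1 → L=8 J1=10 J2=1
M=3(L−1)−2J1−J2=3·7−2·10−1=0

M = 0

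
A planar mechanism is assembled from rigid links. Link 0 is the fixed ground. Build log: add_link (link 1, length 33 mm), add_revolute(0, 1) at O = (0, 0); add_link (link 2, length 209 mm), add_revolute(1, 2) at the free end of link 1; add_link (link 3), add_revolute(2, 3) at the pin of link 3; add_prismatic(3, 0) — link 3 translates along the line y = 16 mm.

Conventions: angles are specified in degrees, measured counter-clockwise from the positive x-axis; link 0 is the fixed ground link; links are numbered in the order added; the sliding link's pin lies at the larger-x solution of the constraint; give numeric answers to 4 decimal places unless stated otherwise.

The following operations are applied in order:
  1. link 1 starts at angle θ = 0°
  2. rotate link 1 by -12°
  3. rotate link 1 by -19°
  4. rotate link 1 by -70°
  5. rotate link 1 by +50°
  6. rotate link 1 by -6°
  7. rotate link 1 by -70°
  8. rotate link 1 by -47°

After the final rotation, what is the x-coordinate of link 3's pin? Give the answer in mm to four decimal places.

geometry: r = 33 mm, L = 209 mm, e = 16 mm; θ starts at 0°
rotate link 1 by -12°: θ ← 0° -12° = -12°
rotate link 1 by -19°: θ ← -12° -19° = -31°
rotate link 1 by -70°: θ ← -31° -70° = -101°
rotate link 1 by +50°: θ ← -101° +50° = -51°
rotate link 1 by -6°: θ ← -51° -6° = -57°
rotate link 1 by -70°: θ ← -57° -70° = -127°
rotate link 1 by -47°: θ ← -127° -47° = -174°
crank pin P = (r cos θ, r sin θ) = (-32.819223, -3.449439)
h = r sin θ − e = -3.449439 − 16 = -19.449439
x = r cos θ + √(L² − h²) = -32.819223 + 208.093054 = 175.273832

175.2738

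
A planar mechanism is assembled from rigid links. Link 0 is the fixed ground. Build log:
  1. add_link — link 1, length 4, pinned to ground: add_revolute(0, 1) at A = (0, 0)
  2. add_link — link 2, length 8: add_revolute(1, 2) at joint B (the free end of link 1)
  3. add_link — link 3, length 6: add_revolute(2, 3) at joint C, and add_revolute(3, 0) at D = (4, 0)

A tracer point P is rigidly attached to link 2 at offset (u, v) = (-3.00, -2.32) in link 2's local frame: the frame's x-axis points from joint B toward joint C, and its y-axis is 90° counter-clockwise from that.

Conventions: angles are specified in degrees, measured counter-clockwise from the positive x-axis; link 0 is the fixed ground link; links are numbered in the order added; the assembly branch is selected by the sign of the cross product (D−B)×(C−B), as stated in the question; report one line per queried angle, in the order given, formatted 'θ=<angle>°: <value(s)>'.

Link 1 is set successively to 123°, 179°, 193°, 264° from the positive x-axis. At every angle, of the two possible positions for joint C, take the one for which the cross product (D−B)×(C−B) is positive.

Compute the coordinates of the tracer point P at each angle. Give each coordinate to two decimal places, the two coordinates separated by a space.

A=(0,0), D=(4.00,0)
θ=123°: B = A + 4.00·(cos123°, sin123°) = (-2.1786, 3.3547)
θ=123°: |BD| = 7.0305
θ=123°: circle(B,8.00) ∩ circle(D,6.00): a=5.5066, h=5.8032
θ=123°:   candidates: C₊=(5.4298,5.8272) cross=40.800; C₋=(-0.1083,-4.3728) cross=-40.800
θ=123°:   branch + wants cross > 0 → take C=(5.4298,5.8272) (cross=40.800)
θ=123°: ex = (C−B)/|BC| = (0.9510,0.3091); ey = (-0.3091,0.9510)
θ=123°: P = B + -3.00·ex + -2.32·ey = (-4.3147,0.2211)
θ=179°: B = A + 4.00·(cos179°, sin179°) = (-3.9994, 0.0698)
θ=179°: |BD| = 7.9997
θ=179°: circle(B,8.00) ∩ circle(D,6.00): a=5.7499, h=5.5622
θ=179°:   candidates: C₊=(1.7988,5.5817) cross=44.496; C₋=(1.7018,-5.5424) cross=-44.496
θ=179°:   branch + wants cross > 0 → take C=(1.7988,5.5817) (cross=44.496)
θ=179°: ex = (C−B)/|BC| = (0.7248,0.6890); ey = (-0.6890,0.7248)
θ=179°: P = B + -3.00·ex + -2.32·ey = (-4.5753,-3.6786)
θ=193°: B = A + 4.00·(cos193°, sin193°) = (-3.8975, -0.8998)
θ=193°: |BD| = 7.9486
θ=193°: circle(B,8.00) ∩ circle(D,6.00): a=5.7356, h=5.5770
θ=193°:   candidates: C₊=(1.1699,5.2906) cross=44.329; C₋=(2.4326,-5.7917) cross=-44.329
θ=193°:   branch + wants cross > 0 → take C=(1.1699,5.2906) (cross=44.329)
θ=193°: ex = (C−B)/|BC| = (0.6334,0.7738); ey = (-0.7738,0.6334)
θ=193°: P = B + -3.00·ex + -2.32·ey = (-4.0025,-4.6908)
θ=264°: B = A + 4.00·(cos264°, sin264°) = (-0.4181, -3.9781)
θ=264°: |BD| = 5.9452
θ=264°: circle(B,8.00) ∩ circle(D,6.00): a=5.3274, h=5.9681
θ=264°:   candidates: C₊=(-0.4525,4.0218) cross=35.481; C₋=(7.5344,-4.8485) cross=-35.481
θ=264°:   branch + wants cross > 0 → take C=(-0.4525,4.0218) (cross=35.481)
θ=264°: ex = (C−B)/|BC| = (-0.0043,1.0000); ey = (-1.0000,-0.0043)
θ=264°: P = B + -3.00·ex + -2.32·ey = (1.9148,-6.9681)

θ=123°: -4.31 0.22
θ=179°: -4.58 -3.68
θ=193°: -4.00 -4.69
θ=264°: 1.91 -6.97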